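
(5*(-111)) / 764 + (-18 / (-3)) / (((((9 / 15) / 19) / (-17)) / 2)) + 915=-4236935 / 764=-5545.73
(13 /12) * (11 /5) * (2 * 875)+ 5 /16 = 200215 /48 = 4171.15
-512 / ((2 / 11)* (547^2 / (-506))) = 1424896 / 299209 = 4.76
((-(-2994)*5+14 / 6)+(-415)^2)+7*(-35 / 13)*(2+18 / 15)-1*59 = 7296043 / 39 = 187078.03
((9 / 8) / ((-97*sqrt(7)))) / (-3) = 3*sqrt(7) / 5432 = 0.00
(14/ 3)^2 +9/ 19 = 3805/ 171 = 22.25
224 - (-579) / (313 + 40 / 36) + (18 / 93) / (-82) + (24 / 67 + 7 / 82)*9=110659511993 / 481477678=229.83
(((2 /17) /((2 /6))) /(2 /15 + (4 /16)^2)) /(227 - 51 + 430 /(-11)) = 2640 /200549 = 0.01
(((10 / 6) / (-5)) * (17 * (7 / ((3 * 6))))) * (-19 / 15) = 2261 / 810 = 2.79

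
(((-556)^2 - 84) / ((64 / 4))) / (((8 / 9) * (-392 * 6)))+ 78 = 1725075 / 25088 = 68.76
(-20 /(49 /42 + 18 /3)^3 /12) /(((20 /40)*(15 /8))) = -384 /79507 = -0.00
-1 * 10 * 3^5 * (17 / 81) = -510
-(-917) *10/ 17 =9170/ 17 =539.41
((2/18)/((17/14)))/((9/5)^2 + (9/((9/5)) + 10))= 175/34884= 0.01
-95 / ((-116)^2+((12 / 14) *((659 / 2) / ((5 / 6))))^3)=-4073125 / 1669643881928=-0.00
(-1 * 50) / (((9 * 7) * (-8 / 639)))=1775 / 28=63.39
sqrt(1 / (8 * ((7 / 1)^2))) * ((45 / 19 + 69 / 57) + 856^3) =31679495.95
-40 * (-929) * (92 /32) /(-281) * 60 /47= -6410100 /13207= -485.36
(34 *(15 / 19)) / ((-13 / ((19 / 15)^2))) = -646 / 195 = -3.31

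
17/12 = 1.42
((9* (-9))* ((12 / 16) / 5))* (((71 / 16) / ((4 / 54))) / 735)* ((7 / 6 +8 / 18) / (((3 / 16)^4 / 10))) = -3162624 / 245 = -12908.67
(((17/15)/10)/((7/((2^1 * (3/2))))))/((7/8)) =68/1225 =0.06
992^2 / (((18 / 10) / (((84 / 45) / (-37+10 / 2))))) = -861056 / 27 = -31890.96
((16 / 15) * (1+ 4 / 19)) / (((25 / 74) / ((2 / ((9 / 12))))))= 10.19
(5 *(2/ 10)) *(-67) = -67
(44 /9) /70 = 22 /315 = 0.07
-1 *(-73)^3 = 389017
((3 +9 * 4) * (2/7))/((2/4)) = 156/7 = 22.29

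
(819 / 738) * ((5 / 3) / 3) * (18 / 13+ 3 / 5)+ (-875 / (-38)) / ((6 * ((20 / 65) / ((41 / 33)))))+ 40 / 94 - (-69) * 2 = 155.15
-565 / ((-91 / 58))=32770 / 91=360.11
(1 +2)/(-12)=-1/4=-0.25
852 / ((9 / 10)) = 2840 / 3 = 946.67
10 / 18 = 5 / 9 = 0.56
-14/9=-1.56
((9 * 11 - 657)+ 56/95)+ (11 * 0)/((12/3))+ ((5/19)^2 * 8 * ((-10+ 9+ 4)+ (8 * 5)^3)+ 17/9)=567002551/16245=34903.20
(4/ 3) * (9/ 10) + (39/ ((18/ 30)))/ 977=6187/ 4885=1.27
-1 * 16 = -16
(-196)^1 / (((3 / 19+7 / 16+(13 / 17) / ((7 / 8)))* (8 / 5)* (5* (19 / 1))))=-46648 / 53155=-0.88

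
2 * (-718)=-1436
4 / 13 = 0.31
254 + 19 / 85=21609 / 85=254.22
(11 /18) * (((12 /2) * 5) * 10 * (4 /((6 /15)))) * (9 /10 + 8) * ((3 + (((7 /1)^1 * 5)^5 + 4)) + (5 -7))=2570946026000 /3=856982008666.67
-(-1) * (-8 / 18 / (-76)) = 1 / 171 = 0.01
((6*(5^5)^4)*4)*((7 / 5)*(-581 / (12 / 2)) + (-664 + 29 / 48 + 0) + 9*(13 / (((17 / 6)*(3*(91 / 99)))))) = -427068500518798828125 / 238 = -1794405464364700958.51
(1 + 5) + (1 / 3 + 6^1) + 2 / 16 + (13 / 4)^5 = 1152151 / 3072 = 375.05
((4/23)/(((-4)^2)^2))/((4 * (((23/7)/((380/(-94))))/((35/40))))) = -4655/25459712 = -0.00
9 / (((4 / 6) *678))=9 / 452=0.02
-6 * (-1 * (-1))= -6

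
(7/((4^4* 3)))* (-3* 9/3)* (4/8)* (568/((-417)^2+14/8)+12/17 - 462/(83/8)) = 225790046349/125624242304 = 1.80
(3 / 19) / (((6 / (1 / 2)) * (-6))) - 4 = -1825 / 456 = -4.00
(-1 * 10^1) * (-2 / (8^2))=5 / 16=0.31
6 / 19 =0.32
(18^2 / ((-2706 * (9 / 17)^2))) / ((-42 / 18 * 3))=578 / 9471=0.06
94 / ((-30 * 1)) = -47 / 15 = -3.13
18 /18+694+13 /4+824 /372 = 260573 /372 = 700.47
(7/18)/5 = 7/90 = 0.08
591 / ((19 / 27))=15957 / 19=839.84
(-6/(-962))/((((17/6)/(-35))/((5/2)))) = -1575/8177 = -0.19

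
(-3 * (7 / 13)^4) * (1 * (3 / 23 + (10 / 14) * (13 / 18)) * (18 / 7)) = -275331 / 656903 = -0.42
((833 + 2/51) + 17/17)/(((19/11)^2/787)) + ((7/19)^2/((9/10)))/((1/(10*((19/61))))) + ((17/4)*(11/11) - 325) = 219688.18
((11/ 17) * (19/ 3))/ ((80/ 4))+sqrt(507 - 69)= 209/ 1020+sqrt(438)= 21.13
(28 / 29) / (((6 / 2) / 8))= 224 / 87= 2.57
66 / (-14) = -33 / 7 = -4.71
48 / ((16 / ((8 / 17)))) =24 / 17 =1.41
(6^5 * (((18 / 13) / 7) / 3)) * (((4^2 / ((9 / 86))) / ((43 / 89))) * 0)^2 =0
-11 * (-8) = 88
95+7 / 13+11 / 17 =21257 / 221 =96.19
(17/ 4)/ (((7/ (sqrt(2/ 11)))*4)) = 17*sqrt(22)/ 1232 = 0.06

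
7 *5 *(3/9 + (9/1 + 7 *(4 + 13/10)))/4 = 9751/24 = 406.29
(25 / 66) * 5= 1.89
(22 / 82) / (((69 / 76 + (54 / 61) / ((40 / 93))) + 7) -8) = 127490 / 934267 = 0.14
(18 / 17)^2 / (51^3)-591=-839135475 / 1419857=-591.00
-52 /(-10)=26 /5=5.20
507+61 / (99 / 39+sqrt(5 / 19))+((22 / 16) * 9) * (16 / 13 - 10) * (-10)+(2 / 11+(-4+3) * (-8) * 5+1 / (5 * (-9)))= 105832799186 / 63854505 - 10309 * sqrt(95) / 19846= 1652.34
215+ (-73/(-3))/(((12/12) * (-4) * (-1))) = 2653/12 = 221.08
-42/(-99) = 14/33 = 0.42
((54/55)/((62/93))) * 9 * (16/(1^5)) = 11664/55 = 212.07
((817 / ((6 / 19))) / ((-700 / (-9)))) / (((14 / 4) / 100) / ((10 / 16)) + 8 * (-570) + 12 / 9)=-698535 / 95730824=-0.01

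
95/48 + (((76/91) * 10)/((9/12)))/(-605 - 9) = 876565/446992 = 1.96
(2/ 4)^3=1/ 8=0.12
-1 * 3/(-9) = 1/3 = 0.33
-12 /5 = -2.40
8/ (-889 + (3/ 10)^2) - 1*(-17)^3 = 436720683/ 88891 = 4912.99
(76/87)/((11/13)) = 988/957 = 1.03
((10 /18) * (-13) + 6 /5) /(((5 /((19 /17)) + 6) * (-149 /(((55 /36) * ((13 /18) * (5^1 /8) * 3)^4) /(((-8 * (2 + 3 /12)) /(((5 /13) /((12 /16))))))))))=-388862134375 /688466912477184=-0.00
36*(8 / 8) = 36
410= 410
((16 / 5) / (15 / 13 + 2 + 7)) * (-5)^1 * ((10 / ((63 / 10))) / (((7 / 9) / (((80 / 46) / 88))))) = -26000 / 409101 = -0.06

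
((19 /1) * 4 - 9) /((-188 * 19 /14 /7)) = -3283 /1786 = -1.84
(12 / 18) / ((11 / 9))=0.55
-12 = -12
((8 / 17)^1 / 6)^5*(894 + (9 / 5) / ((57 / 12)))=100352 / 37805535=0.00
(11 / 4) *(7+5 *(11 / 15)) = 88 / 3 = 29.33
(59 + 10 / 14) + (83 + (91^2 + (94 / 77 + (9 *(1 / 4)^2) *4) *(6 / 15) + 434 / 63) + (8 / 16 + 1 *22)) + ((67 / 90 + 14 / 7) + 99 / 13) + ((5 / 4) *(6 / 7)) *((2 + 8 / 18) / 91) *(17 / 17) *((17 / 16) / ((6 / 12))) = 1423527401 / 168168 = 8464.91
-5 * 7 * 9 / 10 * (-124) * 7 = 27342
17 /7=2.43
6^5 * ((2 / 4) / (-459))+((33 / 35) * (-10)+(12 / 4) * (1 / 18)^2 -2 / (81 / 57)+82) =805855 / 12852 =62.70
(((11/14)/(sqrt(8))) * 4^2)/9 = 22 * sqrt(2)/63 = 0.49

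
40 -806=-766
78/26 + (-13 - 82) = -92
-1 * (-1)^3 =1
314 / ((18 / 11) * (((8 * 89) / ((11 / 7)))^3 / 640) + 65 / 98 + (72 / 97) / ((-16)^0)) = 0.00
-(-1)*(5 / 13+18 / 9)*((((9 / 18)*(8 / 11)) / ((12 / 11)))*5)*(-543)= -28055 / 13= -2158.08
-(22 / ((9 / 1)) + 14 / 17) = -500 / 153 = -3.27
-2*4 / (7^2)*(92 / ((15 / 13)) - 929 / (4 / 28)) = 770792 / 735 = 1048.70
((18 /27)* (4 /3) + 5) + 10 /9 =7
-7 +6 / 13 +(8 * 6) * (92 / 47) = 53413 / 611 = 87.42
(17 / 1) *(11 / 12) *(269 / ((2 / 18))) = 150909 / 4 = 37727.25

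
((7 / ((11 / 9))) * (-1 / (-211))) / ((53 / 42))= 2646 / 123013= 0.02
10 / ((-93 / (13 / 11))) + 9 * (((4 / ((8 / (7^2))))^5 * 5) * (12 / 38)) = 39011244223625 / 310992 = 125441311.11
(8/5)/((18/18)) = 8/5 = 1.60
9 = 9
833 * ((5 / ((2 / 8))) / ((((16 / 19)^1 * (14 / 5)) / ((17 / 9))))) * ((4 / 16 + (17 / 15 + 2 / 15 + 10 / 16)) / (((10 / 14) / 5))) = 345740815 / 1728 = 200081.49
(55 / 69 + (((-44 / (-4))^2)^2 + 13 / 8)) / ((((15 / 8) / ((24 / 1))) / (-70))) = -905314928 / 69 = -13120506.20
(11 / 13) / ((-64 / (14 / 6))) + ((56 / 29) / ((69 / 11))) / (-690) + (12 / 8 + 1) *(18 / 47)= 25001686583 / 26995250880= 0.93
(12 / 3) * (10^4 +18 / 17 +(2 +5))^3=19699549899045412 / 4913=4009678383685.20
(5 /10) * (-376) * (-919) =172772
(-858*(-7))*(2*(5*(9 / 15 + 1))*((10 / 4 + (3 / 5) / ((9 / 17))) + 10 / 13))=2115344 / 5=423068.80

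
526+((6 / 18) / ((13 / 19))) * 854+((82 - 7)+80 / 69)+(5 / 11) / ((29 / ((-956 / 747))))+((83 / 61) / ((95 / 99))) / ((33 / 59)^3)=4661229220686028 / 4541806198215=1026.29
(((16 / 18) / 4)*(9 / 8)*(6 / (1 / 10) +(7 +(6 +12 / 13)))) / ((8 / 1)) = 961 / 416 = 2.31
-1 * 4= -4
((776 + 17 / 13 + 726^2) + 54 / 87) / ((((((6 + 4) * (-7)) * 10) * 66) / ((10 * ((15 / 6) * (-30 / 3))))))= 995004655 / 348348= 2856.35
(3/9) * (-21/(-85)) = 0.08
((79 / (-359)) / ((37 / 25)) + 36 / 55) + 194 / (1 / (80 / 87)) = 11370520781 / 63559155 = 178.90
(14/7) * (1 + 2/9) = 22/9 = 2.44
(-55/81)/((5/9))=-11/9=-1.22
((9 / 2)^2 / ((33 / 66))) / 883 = 81 / 1766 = 0.05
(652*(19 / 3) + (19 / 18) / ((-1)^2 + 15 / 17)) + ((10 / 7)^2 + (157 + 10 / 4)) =121121459 / 28224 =4291.43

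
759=759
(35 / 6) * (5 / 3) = 175 / 18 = 9.72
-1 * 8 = -8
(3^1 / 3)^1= 1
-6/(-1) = 6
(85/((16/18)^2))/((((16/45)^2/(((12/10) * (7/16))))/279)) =16337382075/131072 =124644.33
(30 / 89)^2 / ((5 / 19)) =3420 / 7921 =0.43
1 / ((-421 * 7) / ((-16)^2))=-256 / 2947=-0.09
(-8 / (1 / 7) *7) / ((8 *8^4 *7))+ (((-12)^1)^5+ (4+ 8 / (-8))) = -1019203591 / 4096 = -248829.00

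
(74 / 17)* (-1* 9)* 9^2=-3173.29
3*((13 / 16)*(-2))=-39 / 8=-4.88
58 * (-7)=-406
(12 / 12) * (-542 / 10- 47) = -506 / 5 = -101.20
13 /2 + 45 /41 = 7.60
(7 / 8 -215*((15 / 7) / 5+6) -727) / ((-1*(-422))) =-118063 / 23632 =-5.00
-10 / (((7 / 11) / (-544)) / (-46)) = -393234.29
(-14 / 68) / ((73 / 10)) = -35 / 1241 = -0.03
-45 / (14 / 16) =-51.43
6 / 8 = 3 / 4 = 0.75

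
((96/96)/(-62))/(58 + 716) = -0.00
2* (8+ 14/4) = 23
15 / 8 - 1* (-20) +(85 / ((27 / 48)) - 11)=11663 / 72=161.99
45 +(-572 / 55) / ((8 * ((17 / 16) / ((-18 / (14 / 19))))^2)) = -642.20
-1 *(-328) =328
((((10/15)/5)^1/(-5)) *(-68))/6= 68/225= 0.30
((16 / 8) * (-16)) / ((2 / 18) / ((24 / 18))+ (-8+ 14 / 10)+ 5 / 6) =1920 / 341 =5.63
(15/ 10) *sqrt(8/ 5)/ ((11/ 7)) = 21 *sqrt(10)/ 55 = 1.21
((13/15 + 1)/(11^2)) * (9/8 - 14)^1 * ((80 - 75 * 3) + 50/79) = 1644601/57354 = 28.67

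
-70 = -70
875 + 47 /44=38547 /44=876.07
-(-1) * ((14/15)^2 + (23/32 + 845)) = 6095447/7200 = 846.59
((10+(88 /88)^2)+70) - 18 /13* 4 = 981 /13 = 75.46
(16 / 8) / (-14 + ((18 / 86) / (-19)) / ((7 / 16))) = -5719 / 40105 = -0.14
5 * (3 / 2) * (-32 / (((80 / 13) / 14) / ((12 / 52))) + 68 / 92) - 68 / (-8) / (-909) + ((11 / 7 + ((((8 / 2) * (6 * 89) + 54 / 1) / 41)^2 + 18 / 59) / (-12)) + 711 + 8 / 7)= 10318903451839 / 29029494942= 355.46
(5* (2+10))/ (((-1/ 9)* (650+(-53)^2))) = -180/ 1153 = -0.16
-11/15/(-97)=11/1455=0.01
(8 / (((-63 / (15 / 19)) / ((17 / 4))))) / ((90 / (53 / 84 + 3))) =-5185 / 301644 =-0.02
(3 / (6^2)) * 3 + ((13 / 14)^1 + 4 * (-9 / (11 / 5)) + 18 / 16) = -8661 / 616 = -14.06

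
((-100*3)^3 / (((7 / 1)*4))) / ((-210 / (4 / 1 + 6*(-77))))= -103050000 / 49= -2103061.22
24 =24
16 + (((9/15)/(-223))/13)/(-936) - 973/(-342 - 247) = 47019809269/2663717160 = 17.65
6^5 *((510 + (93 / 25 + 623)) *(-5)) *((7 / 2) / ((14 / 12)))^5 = -10739548684.80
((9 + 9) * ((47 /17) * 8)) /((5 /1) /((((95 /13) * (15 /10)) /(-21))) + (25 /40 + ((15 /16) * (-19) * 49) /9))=-6172416 /1642387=-3.76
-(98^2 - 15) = -9589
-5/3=-1.67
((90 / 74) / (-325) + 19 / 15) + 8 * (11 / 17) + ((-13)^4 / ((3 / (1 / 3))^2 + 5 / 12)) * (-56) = -2353344775712 / 119833935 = -19638.38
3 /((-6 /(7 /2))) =-7 /4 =-1.75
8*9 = 72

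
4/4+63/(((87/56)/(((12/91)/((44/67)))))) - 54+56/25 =-4418343/103675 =-42.62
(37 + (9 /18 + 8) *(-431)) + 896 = -5461 /2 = -2730.50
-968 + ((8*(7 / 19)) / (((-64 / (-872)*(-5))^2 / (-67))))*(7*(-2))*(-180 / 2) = -351231827 / 190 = -1848588.56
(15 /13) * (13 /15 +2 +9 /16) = 823 /208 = 3.96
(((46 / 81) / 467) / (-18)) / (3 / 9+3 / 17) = -0.00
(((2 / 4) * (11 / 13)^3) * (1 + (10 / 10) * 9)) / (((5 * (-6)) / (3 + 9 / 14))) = -0.37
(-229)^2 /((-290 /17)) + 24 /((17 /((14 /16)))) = -15149359 /4930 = -3072.89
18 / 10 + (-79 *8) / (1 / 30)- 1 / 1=-18959.20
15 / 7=2.14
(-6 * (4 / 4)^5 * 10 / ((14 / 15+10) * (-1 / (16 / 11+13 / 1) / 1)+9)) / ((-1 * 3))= 47700 / 19661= 2.43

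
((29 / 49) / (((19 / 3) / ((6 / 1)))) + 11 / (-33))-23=-63604 / 2793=-22.77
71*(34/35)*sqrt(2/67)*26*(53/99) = 165.87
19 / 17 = 1.12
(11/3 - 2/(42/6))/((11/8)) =568/231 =2.46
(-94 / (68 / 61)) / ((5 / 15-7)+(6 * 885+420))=-8601 / 583780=-0.01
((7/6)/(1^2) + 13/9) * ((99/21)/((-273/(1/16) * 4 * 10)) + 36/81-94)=-244.28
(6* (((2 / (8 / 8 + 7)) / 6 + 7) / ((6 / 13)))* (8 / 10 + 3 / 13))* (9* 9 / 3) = 101907 / 40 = 2547.68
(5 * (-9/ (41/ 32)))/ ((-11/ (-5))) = -7200/ 451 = -15.96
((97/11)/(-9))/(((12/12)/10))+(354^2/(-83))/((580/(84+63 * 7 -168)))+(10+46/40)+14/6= -4411479509/4765860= -925.64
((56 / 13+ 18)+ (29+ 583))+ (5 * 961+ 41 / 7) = 495510 / 91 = 5445.16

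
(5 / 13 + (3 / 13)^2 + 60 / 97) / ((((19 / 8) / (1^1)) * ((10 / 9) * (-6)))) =-103908 / 1557335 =-0.07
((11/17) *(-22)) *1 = -242/17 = -14.24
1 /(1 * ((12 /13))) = 13 /12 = 1.08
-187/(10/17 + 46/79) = -251141/1572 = -159.76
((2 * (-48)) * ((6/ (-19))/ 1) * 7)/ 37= 4032/ 703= 5.74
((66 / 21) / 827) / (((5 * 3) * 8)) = 11 / 347340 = 0.00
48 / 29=1.66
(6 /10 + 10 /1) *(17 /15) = 12.01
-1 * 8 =-8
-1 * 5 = -5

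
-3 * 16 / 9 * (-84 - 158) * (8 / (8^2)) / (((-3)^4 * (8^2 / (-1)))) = -121 / 3888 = -0.03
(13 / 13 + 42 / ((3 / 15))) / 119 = 211 / 119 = 1.77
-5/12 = -0.42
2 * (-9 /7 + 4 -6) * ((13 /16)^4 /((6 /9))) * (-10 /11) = 9853545 /2523136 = 3.91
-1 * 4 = -4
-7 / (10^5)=-7 / 100000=-0.00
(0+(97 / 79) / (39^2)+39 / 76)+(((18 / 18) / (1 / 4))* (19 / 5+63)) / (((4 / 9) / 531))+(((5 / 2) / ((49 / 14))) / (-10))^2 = 319237.72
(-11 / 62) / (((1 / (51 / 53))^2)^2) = -74417211 / 489209822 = -0.15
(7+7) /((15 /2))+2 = 3.87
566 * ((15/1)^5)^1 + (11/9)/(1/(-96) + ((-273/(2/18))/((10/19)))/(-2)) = 1444648005058010/3361161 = 429806250.00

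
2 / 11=0.18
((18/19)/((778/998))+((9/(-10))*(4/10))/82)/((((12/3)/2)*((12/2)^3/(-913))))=-620386239/242424800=-2.56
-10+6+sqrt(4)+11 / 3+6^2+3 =40.67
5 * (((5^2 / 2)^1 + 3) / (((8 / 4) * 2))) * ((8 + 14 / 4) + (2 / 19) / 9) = 610235 / 2736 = 223.04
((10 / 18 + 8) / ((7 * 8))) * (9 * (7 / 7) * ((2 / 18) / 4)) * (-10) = -55 / 144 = -0.38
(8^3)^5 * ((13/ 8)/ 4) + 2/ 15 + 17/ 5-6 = 214404767416283/ 15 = 14293651161085.53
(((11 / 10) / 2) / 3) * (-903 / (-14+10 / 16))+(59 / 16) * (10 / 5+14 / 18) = 1742693 / 77040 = 22.62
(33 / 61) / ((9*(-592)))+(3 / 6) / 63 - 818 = -817.99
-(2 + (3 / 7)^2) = -107 / 49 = -2.18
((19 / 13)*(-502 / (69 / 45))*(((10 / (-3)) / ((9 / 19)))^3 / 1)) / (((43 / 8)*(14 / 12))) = 5233691360000 / 196827813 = 26590.20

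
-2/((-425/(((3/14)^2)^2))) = 81/8163400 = 0.00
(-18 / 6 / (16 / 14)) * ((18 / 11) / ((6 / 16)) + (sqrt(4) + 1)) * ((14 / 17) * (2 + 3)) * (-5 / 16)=297675 / 11968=24.87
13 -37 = -24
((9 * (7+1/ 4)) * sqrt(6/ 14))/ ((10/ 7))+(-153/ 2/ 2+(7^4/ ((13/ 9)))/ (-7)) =-14337/ 52+261 * sqrt(21)/ 40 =-245.81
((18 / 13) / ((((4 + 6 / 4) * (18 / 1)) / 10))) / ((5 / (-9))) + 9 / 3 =393 / 143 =2.75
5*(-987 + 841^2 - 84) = 3531050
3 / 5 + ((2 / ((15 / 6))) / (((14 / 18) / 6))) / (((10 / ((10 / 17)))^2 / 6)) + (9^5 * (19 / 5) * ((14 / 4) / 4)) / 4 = 15887900571 / 323680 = 49085.21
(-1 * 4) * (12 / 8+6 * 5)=-126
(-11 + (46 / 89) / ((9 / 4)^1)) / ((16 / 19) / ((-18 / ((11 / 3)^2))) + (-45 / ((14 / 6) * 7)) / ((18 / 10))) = 72285633 / 14494273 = 4.99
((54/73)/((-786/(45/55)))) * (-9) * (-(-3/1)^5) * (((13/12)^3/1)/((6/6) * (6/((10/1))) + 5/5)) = 72072585/53858816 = 1.34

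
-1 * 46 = -46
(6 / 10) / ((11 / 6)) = 18 / 55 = 0.33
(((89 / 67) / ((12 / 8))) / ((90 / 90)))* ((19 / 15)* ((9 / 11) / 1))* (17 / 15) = 57494 / 55275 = 1.04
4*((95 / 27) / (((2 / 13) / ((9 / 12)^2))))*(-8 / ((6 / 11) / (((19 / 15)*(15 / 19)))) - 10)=-45695 / 36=-1269.31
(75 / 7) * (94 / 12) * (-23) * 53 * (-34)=24349525 / 7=3478503.57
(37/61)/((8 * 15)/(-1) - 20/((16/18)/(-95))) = 74/246135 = 0.00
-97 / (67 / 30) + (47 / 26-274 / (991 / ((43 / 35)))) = -2535568279 / 60421270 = -41.96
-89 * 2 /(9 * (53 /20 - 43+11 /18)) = 3560 /7153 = 0.50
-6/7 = -0.86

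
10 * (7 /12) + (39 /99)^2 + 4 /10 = 69571 /10890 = 6.39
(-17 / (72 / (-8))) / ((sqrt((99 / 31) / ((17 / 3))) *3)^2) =8959 / 24057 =0.37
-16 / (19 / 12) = -10.11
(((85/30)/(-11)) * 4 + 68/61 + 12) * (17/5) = 413542/10065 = 41.09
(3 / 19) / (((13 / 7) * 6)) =7 / 494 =0.01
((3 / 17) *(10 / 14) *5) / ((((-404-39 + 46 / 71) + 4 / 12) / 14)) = -639 / 32011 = -0.02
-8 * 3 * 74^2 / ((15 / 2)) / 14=-43808 / 35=-1251.66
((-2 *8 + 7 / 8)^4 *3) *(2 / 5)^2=25120.18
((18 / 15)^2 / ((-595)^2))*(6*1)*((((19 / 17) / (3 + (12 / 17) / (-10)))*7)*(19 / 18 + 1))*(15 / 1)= 8436 / 4197725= 0.00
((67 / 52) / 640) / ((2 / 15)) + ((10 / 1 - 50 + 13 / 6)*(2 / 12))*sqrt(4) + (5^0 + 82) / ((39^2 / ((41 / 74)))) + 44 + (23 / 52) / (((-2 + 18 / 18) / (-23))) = 2397730801 / 57627648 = 41.61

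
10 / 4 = 5 / 2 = 2.50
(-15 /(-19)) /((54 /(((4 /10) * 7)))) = 7 /171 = 0.04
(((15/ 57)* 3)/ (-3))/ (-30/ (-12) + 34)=-10/ 1387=-0.01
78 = 78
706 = 706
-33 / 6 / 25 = -11 / 50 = -0.22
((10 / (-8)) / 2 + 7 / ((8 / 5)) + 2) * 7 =161 / 4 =40.25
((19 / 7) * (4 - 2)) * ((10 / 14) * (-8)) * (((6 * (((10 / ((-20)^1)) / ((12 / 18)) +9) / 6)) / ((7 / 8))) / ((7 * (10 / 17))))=-71.03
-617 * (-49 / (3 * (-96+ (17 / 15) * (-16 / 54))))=-4081455 / 39016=-104.61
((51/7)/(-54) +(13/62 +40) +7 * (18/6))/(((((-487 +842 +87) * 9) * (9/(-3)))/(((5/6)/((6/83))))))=-0.06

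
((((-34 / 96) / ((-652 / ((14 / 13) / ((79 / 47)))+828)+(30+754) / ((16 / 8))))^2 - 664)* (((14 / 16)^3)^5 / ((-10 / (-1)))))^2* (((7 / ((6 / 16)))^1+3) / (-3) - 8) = -5679967391738942132689837095293496513355171015017761310113 / 4648256008492309772311689740992583629754740777307602944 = -1221.96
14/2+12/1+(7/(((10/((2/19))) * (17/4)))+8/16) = 63041/3230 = 19.52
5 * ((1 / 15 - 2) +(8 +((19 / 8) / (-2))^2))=28711 / 768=37.38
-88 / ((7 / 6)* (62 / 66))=-17424 / 217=-80.29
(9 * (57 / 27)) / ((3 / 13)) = 247 / 3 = 82.33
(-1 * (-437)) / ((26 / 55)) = 24035 / 26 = 924.42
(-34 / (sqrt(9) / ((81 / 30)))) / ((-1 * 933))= 51 / 1555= 0.03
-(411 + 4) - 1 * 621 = -1036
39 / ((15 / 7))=91 / 5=18.20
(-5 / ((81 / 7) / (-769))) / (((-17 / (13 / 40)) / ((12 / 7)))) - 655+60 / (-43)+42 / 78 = -666.75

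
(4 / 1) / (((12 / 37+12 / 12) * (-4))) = -37 / 49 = -0.76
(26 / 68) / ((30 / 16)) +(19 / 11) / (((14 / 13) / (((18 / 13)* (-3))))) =-126811 / 19635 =-6.46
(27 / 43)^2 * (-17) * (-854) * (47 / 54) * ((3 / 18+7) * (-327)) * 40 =-20081442780 / 43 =-467010297.21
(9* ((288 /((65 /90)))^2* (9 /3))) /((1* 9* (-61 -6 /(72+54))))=-846526464 /108329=-7814.40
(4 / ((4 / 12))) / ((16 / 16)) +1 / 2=25 / 2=12.50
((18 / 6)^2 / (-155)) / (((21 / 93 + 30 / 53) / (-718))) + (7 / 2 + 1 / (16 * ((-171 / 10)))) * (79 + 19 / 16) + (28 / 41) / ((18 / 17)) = 216419315957 / 648626560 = 333.66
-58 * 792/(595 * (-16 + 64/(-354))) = 508167/106505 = 4.77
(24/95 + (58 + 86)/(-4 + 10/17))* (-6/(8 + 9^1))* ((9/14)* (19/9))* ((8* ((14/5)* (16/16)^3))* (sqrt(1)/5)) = 5548032/61625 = 90.03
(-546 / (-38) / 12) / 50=91 / 3800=0.02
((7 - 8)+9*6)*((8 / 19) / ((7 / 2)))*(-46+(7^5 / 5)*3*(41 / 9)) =583760656 / 1995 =292611.86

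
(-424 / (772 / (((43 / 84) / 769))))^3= -11836763639 / 242213763422974800744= -0.00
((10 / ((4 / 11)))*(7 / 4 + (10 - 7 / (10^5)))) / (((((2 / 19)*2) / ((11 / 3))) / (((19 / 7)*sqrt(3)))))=51324869233*sqrt(3) / 3360000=26457.52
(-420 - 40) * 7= -3220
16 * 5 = 80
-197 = -197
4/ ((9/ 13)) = 52/ 9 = 5.78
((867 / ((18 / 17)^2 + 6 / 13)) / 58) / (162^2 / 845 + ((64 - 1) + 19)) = 917478185 / 10982206504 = 0.08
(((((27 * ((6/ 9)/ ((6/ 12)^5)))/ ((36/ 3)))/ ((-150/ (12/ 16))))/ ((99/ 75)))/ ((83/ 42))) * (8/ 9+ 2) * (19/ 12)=-3458/ 8217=-0.42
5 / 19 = 0.26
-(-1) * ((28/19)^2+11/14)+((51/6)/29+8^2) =4928323/73283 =67.25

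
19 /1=19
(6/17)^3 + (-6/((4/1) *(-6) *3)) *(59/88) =0.10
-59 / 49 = -1.20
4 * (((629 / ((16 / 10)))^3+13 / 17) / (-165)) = -528823658281 / 359040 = -1472882.29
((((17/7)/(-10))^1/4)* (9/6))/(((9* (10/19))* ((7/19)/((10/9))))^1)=-6137/105840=-0.06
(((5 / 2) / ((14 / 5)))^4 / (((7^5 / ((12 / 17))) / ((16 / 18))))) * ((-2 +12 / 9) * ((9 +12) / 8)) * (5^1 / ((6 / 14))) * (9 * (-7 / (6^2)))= 1953125 / 2304038016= 0.00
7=7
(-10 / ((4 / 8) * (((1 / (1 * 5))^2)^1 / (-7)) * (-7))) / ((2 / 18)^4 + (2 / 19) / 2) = -3116475 / 329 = -9472.57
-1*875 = -875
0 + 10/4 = 5/2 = 2.50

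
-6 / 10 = -3 / 5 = -0.60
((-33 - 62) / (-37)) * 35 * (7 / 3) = 23275 / 111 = 209.68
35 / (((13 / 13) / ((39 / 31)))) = 1365 / 31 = 44.03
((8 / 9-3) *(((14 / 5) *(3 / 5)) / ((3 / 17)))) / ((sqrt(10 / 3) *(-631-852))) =2261 *sqrt(30) / 1668375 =0.01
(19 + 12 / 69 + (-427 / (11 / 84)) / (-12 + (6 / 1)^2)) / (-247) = 59045 / 124982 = 0.47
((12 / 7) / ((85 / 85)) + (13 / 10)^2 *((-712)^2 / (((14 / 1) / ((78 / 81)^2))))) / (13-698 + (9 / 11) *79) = -19908989353 / 217642950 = -91.48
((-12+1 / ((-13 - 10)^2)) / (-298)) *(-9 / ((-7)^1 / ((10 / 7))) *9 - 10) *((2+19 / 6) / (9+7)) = 983785 / 11586687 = 0.08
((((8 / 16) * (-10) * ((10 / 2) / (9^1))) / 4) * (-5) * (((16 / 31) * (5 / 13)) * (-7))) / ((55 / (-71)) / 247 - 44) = 23607500 / 215299557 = 0.11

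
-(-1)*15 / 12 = 5 / 4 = 1.25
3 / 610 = 0.00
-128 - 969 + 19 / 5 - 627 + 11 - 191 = -9501 / 5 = -1900.20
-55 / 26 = -2.12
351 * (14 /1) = 4914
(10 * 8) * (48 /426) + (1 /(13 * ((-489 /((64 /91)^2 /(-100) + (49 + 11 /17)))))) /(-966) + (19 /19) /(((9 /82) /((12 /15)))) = 1389805197031554 /85248529463825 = 16.30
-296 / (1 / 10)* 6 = -17760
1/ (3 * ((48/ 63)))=7/ 16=0.44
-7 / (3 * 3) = -7 / 9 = -0.78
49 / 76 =0.64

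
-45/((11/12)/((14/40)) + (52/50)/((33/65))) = -5775/599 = -9.64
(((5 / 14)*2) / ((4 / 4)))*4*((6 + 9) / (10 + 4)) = 3.06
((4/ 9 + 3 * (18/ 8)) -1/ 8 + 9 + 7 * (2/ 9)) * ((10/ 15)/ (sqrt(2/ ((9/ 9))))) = 47 * sqrt(2)/ 8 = 8.31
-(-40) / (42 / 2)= 40 / 21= 1.90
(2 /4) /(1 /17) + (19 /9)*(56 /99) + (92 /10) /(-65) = 5532403 /579150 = 9.55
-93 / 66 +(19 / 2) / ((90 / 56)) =4457 / 990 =4.50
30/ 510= 1/ 17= 0.06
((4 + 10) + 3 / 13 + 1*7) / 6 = 46 / 13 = 3.54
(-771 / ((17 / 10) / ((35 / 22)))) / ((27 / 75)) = -1124375 / 561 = -2004.23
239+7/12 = 2875/12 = 239.58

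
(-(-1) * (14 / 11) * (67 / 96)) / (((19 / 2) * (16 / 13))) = 6097 / 80256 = 0.08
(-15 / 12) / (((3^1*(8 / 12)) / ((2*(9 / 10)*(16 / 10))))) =-9 / 5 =-1.80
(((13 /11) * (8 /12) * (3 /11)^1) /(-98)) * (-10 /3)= 130 /17787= 0.01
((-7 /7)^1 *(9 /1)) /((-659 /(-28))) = -0.38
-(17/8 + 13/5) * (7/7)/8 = -189/320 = -0.59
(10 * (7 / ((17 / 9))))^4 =157529610000 / 83521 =1886107.81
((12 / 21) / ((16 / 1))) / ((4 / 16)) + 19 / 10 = 2.04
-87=-87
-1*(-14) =14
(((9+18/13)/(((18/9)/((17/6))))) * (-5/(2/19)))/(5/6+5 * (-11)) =12.90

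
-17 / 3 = -5.67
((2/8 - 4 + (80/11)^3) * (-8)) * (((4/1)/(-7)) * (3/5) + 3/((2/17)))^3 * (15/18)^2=-246116652752463/7304528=-33693710.63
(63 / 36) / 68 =7 / 272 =0.03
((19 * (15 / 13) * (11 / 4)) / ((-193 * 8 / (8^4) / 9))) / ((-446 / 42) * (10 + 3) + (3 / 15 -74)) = 94802400 / 13952549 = 6.79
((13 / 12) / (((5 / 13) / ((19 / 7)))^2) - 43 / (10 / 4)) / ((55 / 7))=540277 / 115500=4.68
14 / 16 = 7 / 8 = 0.88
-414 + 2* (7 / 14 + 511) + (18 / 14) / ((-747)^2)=264310264 / 434007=609.00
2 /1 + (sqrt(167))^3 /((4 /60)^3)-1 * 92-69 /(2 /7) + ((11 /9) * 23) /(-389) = 7283308.62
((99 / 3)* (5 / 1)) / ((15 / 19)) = 209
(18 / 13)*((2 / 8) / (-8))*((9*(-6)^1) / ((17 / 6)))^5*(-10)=-20083878149760 / 18458141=-1088076.97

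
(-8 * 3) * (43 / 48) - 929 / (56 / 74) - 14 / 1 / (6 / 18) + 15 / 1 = -35731 / 28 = -1276.11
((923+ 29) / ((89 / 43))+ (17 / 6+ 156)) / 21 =330433 / 11214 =29.47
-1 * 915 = -915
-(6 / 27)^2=-4 / 81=-0.05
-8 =-8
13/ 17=0.76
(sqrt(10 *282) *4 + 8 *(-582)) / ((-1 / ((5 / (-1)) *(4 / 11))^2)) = 1862400 / 121 -3200 *sqrt(705) / 121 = 14689.54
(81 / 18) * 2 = 9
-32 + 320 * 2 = 608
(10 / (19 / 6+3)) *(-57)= -3420 / 37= -92.43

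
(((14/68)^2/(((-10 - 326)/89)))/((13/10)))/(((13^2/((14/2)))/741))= -414295/1562912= -0.27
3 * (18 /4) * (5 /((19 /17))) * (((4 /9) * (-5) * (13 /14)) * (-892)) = 14784900 /133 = 111164.66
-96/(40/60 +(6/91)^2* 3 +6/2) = -2384928/91415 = -26.09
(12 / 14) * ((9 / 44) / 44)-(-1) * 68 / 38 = 230897 / 128744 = 1.79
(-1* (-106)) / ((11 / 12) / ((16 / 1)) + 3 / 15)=101760 / 247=411.98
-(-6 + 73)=-67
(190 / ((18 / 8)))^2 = 7130.86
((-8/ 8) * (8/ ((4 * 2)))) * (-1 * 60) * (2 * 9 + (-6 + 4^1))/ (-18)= -160/ 3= -53.33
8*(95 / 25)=152 / 5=30.40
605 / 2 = 302.50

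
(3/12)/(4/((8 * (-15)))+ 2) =15/118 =0.13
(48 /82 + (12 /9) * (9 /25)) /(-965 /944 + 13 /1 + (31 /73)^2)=5493388992 /62691241675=0.09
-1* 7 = -7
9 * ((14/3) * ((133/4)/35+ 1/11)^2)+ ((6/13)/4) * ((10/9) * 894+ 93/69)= 1159736339/7235800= 160.28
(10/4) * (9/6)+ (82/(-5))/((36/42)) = -923/60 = -15.38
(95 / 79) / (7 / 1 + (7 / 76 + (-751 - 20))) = -7220 / 4586503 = -0.00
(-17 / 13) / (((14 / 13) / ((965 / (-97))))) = 16405 / 1358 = 12.08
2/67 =0.03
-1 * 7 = -7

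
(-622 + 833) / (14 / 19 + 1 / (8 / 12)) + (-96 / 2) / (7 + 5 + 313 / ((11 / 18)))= 7697818 / 81685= 94.24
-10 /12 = -5 /6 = -0.83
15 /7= 2.14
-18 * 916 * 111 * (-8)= 14641344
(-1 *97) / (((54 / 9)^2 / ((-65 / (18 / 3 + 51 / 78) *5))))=409825 / 3114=131.61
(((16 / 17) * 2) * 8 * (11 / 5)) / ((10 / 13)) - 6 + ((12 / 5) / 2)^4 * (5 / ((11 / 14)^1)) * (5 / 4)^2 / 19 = 3388976 / 88825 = 38.15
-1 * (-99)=99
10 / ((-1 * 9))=-10 / 9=-1.11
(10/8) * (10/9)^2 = 125/81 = 1.54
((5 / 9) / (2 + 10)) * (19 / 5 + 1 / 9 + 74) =1753 / 486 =3.61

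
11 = 11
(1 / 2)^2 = 1 / 4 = 0.25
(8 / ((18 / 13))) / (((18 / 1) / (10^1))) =260 / 81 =3.21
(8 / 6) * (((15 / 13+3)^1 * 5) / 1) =360 / 13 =27.69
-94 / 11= -8.55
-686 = -686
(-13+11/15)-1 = -199/15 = -13.27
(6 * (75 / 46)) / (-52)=-0.19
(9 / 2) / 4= 9 / 8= 1.12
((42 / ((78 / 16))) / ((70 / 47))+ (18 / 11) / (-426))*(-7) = -2054227 / 50765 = -40.47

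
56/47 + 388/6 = 9286/141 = 65.86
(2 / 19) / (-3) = -2 / 57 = -0.04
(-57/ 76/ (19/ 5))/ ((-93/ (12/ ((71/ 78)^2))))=91260/ 2969149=0.03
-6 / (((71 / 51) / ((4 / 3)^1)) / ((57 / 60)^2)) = -18411 / 3550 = -5.19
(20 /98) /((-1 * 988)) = -5 /24206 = -0.00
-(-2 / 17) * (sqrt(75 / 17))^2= 150 / 289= 0.52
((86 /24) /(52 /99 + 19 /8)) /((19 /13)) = 36894 /43643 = 0.85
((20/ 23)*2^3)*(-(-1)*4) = 640/ 23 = 27.83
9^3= 729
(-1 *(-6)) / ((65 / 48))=288 / 65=4.43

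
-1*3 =-3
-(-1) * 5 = 5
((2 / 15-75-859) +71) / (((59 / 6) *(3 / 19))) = -491834 / 885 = -555.74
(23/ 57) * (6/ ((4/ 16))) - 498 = -9278/ 19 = -488.32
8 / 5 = 1.60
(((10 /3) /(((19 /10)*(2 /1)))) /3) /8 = 25 /684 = 0.04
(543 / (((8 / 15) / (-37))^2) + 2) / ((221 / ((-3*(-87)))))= 43654260483 / 14144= 3086415.48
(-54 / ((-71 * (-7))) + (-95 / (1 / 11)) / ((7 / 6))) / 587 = -1.53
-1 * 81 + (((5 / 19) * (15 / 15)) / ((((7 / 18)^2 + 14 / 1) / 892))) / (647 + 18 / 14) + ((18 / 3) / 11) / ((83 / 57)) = -415589208399 / 5156204933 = -80.60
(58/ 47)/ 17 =58/ 799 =0.07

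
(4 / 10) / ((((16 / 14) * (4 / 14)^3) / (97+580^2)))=807929297 / 160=5049558.11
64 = 64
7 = 7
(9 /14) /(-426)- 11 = -21871 /1988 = -11.00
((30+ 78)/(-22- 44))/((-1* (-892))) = -0.00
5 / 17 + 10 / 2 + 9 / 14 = 1413 / 238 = 5.94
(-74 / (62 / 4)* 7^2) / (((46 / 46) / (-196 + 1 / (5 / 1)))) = 7099708 / 155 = 45804.57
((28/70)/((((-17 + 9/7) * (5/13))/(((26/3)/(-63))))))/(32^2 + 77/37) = 12506/1409450625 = 0.00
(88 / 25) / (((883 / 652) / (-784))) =-44982784 / 22075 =-2037.73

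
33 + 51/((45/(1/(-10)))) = 32.89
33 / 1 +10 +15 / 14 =617 / 14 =44.07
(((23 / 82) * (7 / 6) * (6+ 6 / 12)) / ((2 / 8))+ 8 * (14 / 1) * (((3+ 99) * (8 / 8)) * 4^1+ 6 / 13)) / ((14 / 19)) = 397176893 / 6396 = 62097.70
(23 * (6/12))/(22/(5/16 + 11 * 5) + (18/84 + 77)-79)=-142485/17197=-8.29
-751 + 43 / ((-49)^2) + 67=-1642241 / 2401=-683.98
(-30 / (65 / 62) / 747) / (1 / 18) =-744 / 1079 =-0.69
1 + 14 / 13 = 27 / 13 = 2.08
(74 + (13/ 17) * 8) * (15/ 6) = 3405/ 17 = 200.29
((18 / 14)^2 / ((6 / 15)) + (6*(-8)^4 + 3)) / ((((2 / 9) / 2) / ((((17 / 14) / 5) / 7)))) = 368599491 / 48020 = 7675.96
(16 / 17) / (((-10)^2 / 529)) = 2116 / 425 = 4.98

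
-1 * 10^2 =-100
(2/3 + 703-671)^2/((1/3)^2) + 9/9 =9605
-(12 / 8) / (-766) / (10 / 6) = 9 / 7660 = 0.00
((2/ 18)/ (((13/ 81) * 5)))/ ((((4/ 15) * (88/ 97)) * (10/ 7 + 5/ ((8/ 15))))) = 18333/ 346060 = 0.05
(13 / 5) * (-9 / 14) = -117 / 70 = -1.67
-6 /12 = -1 /2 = -0.50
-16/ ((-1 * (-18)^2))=4/ 81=0.05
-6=-6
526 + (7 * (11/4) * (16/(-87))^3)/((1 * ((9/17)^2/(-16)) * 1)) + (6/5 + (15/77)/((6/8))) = 10971973582016/20535416055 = 534.30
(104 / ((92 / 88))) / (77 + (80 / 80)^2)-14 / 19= 706 / 1311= 0.54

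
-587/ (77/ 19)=-11153/ 77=-144.84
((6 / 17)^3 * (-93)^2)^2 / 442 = 1745055728928 / 5334402749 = 327.13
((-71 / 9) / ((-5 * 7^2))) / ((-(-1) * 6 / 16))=568 / 6615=0.09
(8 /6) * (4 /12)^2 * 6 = 8 /9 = 0.89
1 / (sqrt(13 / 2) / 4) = 1.57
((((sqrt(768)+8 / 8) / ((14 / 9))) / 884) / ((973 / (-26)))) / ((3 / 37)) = -444 * sqrt(3) / 115787 -111 / 463148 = -0.01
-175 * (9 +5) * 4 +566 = -9234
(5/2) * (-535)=-2675/2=-1337.50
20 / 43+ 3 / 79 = 1709 / 3397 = 0.50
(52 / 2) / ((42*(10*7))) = 13 / 1470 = 0.01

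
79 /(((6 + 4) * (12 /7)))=553 /120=4.61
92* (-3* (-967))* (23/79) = 6138516/79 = 77702.73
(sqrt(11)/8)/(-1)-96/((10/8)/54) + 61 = -20431/5-sqrt(11)/8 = -4086.61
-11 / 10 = -1.10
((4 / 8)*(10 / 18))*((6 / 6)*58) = 145 / 9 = 16.11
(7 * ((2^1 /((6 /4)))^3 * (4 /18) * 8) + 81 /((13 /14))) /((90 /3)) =184373 /47385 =3.89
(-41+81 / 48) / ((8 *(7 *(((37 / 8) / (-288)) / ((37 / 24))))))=1887 / 28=67.39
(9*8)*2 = 144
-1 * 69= -69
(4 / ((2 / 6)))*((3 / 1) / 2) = 18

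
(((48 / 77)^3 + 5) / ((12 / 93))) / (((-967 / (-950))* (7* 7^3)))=35240709325 / 2119926507622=0.02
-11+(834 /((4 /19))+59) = 8019 /2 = 4009.50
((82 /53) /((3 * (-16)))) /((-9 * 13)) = 41 /148824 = 0.00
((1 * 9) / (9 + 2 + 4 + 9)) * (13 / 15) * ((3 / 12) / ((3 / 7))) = 0.19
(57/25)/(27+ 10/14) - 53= -256651/4850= -52.92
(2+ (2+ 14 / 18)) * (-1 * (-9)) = 43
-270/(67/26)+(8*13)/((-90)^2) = -14213758/135675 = -104.76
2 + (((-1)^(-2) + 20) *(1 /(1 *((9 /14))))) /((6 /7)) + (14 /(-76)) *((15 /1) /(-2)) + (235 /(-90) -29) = 751 /76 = 9.88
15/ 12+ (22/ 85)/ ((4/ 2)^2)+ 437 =438.31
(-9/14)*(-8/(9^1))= 0.57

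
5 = 5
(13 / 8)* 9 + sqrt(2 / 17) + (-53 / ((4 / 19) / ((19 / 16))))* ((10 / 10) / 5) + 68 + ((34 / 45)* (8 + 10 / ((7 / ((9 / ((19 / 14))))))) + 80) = sqrt(34) / 17 + 6349529 / 54720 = 116.38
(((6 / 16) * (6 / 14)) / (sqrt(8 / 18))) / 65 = 27 / 7280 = 0.00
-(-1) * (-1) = -1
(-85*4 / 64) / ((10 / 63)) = -1071 / 32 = -33.47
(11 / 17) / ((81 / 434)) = 3.47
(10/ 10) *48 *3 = 144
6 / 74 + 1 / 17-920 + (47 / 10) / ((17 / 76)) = -2826878 / 3145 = -898.85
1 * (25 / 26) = 25 / 26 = 0.96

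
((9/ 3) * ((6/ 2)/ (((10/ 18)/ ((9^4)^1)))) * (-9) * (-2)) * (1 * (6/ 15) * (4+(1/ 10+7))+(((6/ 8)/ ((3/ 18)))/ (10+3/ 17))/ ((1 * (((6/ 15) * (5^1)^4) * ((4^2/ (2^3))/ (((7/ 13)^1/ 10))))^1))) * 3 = 1432834085508597/ 56225000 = 25483932.16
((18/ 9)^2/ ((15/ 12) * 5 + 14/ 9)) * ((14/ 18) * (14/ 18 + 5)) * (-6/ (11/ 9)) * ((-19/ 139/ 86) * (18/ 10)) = 2987712/ 92374535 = 0.03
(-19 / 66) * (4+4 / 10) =-19 / 15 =-1.27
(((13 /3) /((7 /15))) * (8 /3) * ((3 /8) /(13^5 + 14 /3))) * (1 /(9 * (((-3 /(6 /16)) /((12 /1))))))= -65 /15594502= -0.00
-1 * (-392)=392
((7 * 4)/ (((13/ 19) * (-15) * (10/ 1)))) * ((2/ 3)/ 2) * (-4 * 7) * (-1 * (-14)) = 104272/ 2925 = 35.65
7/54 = 0.13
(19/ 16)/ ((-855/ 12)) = -1/ 60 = -0.02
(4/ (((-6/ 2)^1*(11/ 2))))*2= -16/ 33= -0.48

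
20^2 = 400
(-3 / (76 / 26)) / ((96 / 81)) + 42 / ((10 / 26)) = 658671 / 6080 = 108.33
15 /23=0.65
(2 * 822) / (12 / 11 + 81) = 6028 / 301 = 20.03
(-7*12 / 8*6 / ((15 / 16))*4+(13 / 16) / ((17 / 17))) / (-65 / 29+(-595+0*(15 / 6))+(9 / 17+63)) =960857 / 1913600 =0.50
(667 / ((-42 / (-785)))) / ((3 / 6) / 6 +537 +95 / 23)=4817074 / 209125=23.03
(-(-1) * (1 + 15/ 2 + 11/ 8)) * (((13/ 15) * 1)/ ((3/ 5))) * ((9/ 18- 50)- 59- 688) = -181779/ 16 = -11361.19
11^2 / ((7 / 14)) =242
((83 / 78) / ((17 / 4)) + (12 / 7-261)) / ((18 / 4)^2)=-12.79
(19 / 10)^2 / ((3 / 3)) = 361 / 100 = 3.61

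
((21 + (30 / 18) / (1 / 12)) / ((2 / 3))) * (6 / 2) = 369 / 2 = 184.50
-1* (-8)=8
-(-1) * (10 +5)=15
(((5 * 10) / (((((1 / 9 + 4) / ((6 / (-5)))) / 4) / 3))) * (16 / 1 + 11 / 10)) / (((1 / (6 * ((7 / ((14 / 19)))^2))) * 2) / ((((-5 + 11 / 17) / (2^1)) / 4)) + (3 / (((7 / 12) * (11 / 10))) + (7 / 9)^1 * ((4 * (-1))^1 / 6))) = -41581754676 / 57621349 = -721.64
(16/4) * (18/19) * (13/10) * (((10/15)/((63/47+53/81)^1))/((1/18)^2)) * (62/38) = 5965051248/6853585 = 870.35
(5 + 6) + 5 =16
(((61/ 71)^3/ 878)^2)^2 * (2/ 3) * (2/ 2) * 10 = 13271744871487930791605/ 7313739904550078599757178710396172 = 0.00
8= 8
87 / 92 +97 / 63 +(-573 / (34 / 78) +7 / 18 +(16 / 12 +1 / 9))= -129097685 / 98532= -1310.21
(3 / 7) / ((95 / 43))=129 / 665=0.19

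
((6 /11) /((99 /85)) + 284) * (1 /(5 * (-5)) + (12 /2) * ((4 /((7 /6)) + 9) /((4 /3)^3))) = 9084526081 /1016400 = 8937.94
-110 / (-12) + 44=319 / 6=53.17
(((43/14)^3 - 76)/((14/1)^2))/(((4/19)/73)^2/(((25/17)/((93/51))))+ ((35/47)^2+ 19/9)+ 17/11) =-0.06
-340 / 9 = -37.78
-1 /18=-0.06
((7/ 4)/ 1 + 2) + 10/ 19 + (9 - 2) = 857/ 76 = 11.28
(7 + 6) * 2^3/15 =104/15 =6.93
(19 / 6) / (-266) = -1 / 84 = -0.01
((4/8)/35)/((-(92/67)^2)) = -4489/592480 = -0.01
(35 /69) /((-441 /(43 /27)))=-215 /117369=-0.00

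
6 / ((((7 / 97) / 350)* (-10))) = -2910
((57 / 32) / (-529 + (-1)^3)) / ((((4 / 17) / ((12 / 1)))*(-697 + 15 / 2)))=2907 / 11693920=0.00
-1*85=-85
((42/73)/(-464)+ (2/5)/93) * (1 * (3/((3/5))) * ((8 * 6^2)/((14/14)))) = 289284/65627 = 4.41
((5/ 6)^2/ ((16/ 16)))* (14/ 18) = 175/ 324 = 0.54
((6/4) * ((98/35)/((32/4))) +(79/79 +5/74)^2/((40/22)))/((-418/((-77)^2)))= -67994311/4161760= -16.34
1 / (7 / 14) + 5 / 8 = 21 / 8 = 2.62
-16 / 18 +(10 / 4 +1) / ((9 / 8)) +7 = 83 / 9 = 9.22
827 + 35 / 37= 30634 / 37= 827.95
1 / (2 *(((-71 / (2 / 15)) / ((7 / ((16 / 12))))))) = -7 / 1420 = -0.00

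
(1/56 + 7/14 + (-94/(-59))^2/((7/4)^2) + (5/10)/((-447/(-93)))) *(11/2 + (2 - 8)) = -294960555/406636496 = -0.73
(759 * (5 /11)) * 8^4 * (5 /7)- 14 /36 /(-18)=2289254449 /2268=1009371.45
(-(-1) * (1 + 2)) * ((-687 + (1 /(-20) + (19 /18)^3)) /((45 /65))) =-260001079 /87480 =-2972.12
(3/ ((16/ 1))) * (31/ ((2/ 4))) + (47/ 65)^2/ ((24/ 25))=6170/ 507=12.17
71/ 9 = 7.89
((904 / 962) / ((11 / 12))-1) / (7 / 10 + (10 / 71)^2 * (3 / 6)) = 6704530 / 189349017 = 0.04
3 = 3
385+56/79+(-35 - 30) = 25336/79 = 320.71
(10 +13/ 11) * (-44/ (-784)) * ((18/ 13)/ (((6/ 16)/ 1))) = 1476/ 637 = 2.32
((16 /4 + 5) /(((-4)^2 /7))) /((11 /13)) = 819 /176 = 4.65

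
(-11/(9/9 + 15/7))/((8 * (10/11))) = -77/160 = -0.48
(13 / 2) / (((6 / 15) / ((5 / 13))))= 25 / 4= 6.25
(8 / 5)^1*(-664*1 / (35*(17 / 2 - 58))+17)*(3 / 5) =481864 / 28875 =16.69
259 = 259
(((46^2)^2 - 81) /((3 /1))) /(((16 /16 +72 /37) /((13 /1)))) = 2153617375 /327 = 6585985.86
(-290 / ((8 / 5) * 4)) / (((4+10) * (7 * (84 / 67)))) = -48575 / 131712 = -0.37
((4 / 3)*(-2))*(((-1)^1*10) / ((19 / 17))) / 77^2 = 1360 / 337953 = 0.00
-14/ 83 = -0.17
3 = 3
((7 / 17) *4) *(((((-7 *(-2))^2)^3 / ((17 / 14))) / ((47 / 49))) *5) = 723136637440 / 13583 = 53238359.53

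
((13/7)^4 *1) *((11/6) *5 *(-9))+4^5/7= -4010101/4802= -835.09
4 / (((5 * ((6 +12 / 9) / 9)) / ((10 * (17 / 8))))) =459 / 22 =20.86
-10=-10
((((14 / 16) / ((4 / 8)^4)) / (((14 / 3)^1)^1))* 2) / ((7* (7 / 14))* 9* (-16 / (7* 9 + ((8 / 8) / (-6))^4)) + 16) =244947 / 326600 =0.75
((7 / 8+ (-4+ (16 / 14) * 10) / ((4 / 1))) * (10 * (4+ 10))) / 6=255 / 4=63.75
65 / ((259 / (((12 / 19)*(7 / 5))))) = 156 / 703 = 0.22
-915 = -915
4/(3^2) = 4/9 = 0.44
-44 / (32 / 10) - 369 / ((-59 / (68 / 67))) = -117047 / 15812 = -7.40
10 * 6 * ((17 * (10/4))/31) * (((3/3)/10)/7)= 255/217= 1.18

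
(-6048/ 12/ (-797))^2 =254016/ 635209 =0.40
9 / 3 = 3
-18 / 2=-9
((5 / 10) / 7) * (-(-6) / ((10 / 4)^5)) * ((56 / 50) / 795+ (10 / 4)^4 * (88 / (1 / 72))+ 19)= 157422084896 / 144921875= 1086.25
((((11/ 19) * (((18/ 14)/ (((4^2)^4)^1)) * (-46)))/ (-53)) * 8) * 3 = 6831/ 28872704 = 0.00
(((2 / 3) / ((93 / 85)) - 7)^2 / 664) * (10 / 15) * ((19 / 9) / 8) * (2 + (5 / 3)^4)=47536917817 / 452152837152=0.11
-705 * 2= -1410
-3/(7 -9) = 3/2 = 1.50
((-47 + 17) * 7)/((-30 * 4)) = 7/4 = 1.75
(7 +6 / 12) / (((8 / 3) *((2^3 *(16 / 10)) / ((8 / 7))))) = 225 / 896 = 0.25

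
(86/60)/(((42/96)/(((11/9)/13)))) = 3784/12285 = 0.31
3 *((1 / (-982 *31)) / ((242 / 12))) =-9 / 1841741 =-0.00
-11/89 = -0.12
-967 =-967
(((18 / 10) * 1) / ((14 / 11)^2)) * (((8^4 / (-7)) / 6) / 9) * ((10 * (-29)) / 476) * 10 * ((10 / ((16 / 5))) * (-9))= -84216000 / 40817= -2063.26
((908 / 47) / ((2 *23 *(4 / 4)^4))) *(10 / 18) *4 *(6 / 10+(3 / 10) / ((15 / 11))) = 37228 / 48645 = 0.77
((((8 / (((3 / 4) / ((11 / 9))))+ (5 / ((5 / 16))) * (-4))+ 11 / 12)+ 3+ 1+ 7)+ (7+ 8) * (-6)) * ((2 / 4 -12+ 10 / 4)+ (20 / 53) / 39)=258991271 / 223236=1160.17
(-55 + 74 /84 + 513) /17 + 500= 376273 /714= 526.99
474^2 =224676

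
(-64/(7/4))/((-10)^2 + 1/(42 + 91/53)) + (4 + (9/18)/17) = 28869137/7879602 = 3.66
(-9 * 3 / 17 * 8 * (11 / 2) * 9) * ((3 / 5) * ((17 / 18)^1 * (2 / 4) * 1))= -891 / 5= -178.20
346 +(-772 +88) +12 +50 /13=-4188 /13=-322.15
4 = 4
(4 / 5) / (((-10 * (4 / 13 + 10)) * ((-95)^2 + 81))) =-13 / 15252550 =-0.00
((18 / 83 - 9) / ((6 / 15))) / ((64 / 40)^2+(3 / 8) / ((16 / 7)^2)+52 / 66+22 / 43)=-132409728000 / 23706359819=-5.59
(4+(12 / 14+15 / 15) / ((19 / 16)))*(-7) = -740 / 19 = -38.95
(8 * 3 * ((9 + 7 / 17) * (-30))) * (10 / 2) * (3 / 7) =-1728000 / 119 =-14521.01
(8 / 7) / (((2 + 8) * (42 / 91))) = 0.25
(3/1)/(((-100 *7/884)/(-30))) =3978/35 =113.66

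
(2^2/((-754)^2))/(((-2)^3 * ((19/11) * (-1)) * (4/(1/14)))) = 11/1209802048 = 0.00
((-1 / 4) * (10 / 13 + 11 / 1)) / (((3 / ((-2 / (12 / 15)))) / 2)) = 255 / 52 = 4.90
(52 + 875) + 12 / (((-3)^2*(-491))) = 1365467 / 1473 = 927.00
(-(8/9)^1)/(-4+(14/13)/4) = 208/873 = 0.24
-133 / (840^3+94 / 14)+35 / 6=145212476059 / 24893568282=5.83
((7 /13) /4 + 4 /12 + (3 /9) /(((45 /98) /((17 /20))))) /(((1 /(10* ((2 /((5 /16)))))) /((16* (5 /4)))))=2437312 /1755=1388.78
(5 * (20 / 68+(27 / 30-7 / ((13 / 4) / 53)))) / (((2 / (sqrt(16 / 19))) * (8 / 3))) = -39417 * sqrt(19) / 1768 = -97.18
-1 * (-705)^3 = 350402625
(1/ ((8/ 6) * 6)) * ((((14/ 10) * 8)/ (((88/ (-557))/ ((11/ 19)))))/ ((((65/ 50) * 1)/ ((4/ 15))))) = -3899/ 3705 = -1.05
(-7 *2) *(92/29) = -44.41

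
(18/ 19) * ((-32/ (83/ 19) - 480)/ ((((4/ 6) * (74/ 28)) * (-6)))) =2548224/ 58349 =43.67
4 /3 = 1.33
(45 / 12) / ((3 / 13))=65 / 4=16.25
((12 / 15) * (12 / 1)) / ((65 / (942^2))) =42593472 / 325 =131056.84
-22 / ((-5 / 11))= 242 / 5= 48.40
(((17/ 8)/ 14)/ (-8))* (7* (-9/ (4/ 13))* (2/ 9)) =221/ 256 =0.86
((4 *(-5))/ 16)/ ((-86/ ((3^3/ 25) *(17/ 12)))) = 153/ 6880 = 0.02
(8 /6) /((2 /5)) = 10 /3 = 3.33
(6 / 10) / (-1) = -3 / 5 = -0.60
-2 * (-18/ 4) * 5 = 45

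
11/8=1.38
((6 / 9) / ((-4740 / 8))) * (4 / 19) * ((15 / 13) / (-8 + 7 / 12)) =64 / 1736657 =0.00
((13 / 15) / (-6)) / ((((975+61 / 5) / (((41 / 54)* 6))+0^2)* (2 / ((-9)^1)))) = 533 / 177696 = 0.00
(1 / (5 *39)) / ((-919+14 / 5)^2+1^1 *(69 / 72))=40 / 6547502507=0.00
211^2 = 44521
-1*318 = -318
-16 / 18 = -8 / 9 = -0.89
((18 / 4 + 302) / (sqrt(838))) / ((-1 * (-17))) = 613 * sqrt(838) / 28492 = 0.62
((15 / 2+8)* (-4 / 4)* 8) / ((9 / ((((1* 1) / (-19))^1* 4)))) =496 / 171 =2.90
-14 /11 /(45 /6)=-28 /165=-0.17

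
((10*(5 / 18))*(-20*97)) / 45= -9700 / 81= -119.75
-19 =-19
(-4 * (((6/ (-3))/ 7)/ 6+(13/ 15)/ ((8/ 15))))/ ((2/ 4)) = -265/ 21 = -12.62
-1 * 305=-305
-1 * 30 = -30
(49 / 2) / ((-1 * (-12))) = 49 / 24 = 2.04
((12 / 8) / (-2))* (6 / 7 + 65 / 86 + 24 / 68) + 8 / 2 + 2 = 185259 / 40936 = 4.53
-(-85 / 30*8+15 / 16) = 1043 / 48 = 21.73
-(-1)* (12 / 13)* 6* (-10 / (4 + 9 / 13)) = -11.80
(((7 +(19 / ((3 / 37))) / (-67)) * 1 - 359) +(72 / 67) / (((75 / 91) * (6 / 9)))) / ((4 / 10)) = -1776547 / 2010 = -883.85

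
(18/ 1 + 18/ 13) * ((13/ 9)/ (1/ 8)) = 224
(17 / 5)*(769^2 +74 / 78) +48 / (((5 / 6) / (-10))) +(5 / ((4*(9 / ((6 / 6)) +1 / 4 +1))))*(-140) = 16070250232 / 7995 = 2010037.55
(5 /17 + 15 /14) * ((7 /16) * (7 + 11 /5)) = 5.50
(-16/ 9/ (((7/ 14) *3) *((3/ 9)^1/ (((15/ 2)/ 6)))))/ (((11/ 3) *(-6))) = 0.20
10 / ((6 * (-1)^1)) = -1.67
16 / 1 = 16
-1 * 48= -48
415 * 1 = 415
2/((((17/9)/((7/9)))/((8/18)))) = 56/153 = 0.37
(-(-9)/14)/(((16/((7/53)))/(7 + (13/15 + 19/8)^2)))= 4757/51200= 0.09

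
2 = 2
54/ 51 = 18/ 17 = 1.06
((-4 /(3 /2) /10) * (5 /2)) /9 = -2 /27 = -0.07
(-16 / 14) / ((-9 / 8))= 1.02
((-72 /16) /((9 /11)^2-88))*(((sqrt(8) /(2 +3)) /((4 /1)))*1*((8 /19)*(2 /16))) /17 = 1089*sqrt(2) /68262820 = 0.00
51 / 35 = 1.46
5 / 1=5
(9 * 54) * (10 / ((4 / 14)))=17010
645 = 645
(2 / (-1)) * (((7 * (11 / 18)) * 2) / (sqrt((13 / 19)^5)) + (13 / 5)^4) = -57122 / 625 - 55594 * sqrt(247) / 19773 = -135.58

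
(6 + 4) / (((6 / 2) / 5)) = 50 / 3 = 16.67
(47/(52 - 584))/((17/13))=-611/9044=-0.07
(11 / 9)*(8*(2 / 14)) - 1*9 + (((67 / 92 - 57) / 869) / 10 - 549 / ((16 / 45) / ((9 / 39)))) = -476586202921 / 1309548240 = -363.93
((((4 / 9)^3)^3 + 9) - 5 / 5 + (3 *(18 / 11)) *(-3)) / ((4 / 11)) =-14333116301 / 774840978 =-18.50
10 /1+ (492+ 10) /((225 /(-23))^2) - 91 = -3835067 /50625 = -75.75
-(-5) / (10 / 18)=9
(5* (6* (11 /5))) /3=22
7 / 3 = 2.33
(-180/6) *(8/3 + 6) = -260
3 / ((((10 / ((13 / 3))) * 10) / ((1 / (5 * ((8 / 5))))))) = 13 / 800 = 0.02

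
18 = 18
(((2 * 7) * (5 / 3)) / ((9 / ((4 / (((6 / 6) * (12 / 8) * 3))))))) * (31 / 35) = 496 / 243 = 2.04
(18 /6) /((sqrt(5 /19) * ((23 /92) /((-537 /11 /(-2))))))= 3222 * sqrt(95) /55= 570.98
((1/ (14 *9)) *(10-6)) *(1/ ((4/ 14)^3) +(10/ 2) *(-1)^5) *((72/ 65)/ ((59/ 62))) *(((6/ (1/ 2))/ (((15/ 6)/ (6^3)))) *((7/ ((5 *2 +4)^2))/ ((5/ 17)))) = 827786304/ 4697875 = 176.20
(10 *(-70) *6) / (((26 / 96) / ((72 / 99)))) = -1612800 / 143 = -11278.32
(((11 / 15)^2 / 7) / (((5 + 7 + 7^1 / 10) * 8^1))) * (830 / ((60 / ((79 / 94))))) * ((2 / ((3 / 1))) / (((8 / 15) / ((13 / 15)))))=10314161 / 1083015360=0.01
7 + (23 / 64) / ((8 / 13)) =3883 / 512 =7.58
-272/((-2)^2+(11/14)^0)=-272/5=-54.40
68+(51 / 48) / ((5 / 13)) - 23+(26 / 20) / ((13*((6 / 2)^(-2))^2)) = 4469 / 80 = 55.86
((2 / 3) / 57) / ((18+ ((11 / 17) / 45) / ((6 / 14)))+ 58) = 510 / 3315443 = 0.00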